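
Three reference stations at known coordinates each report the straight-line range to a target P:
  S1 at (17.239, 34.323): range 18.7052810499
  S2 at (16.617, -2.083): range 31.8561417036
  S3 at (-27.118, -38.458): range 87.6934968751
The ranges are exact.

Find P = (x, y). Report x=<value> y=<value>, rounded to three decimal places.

x=33.438 y=24.970

eq1: (x − 17.239)² + (y − 34.323)² = 18.7052810499²
eq2: (x − 16.617)² + (y + 2.083)² = 31.8561417036²
eq3: (x + 27.118)² + (y + 38.458)² = 87.6934968751²
eq2−eq3, eq2−eq1 (x²,y² cancel):
  -87.470·x − 72.750·y = -4741.395520
  1.244·x + 72.812·y = 1859.714097
det = -87.470·72.812 − -72.750·1.244 = -6278.364640
x = (-4741.395520·72.812 − -72.750·1859.714097) / -6278.364640 = 33.438053
y = (-87.470·1859.714097 − -4741.395520·1.244) / -6278.364640 = 24.970021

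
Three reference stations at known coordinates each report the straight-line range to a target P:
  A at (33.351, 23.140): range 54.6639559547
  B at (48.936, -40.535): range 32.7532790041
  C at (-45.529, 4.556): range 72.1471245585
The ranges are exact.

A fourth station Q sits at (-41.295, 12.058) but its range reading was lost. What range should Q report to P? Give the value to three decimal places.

eq1: (x − 33.351)² + (y − 23.140)² = 54.6639559547²
eq2: (x − 48.936)² + (y + 40.535)² = 32.7532790041²
eq3: (x + 45.529)² + (y − 4.556)² = 72.1471245585²
eq2−eq1, eq2−eq3 (x²,y² cancel):
  -31.170·x + 127.350·y = -4305.440315
  -188.930·x + 90.182·y = -6076.601641
det = -31.170·90.182 − 127.350·-188.930 = 21249.262560
x = (-4305.440315·90.182 − 127.350·-6076.601641) / 21249.262560 = 18.145665
y = (-31.170·-6076.601641 − -4305.440315·-188.930) / 21249.262560 = -29.366627
|P − Q| = √((18.145665 − -41.295)² + (-29.366627 − 12.058)²) = 72.451310

72.451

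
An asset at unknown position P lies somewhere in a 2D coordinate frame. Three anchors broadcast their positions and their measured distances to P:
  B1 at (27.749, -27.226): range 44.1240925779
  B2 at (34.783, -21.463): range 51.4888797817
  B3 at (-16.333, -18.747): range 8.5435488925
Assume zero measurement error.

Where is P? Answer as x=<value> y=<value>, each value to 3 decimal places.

x=-16.375 y=-27.290

eq1: (x − 27.749)² + (y + 27.226)² = 44.1240925779²
eq2: (x − 34.783)² + (y + 21.463)² = 51.4888797817²
eq3: (x + 16.333)² + (y + 18.747)² = 8.5435488925²
eq3−eq1, eq3−eq2 (x²,y² cancel):
  88.164·x − 16.958·y = -980.898139
  102.232·x − 5.432·y = -1525.811953
det = 88.164·-5.432 − -16.958·102.232 = 1254.743408
x = (-980.898139·-5.432 − -16.958·-1525.811953) / 1254.743408 = -16.375046
y = (88.164·-1525.811953 − -980.898139·102.232) / 1254.743408 = -27.290445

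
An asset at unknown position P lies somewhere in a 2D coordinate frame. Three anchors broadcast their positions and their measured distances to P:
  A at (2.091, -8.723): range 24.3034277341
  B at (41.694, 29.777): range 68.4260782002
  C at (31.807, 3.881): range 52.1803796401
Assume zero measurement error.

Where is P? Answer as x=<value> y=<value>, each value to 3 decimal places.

x=-20.281 y=0.772

eq1: (x − 2.091)² + (y + 8.723)² = 24.3034277341²
eq2: (x − 41.694)² + (y − 29.777)² = 68.4260782002²
eq3: (x − 31.807)² + (y − 3.881)² = 52.1803796401²
eq3−eq2, eq3−eq1 (x²,y² cancel):
  19.774·x + 51.792·y = -361.024203
  -59.432·x − 25.208·y = 1185.851020
det = 19.774·-25.208 − 51.792·-59.432 = 2579.639152
x = (-361.024203·-25.208 − 51.792·1185.851020) / 2579.639152 = -20.280704
y = (19.774·1185.851020 − -361.024203·-59.432) / 2579.639152 = 0.772444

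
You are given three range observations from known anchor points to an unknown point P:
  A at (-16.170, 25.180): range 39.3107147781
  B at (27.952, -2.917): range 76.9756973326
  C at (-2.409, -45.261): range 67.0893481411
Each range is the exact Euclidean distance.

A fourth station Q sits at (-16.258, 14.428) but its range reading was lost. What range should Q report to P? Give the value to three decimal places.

eq1: (x + 16.170)² + (y − 25.180)² = 39.3107147781²
eq2: (x − 27.952)² + (y + 2.917)² = 76.9756973326²
eq3: (x + 2.409)² + (y + 45.261)² = 67.0893481411²
eq2−eq3, eq2−eq1 (x²,y² cancel):
  -60.722·x − 84.688·y = 2688.815555
  -88.244·x + 56.194·y = 4485.603790
det = -60.722·56.194 − -84.688·-88.244 = -10885.419940
x = (2688.815555·56.194 − -84.688·4485.603790) / -10885.419940 = -48.778285
y = (-60.722·4485.603790 − 2688.815555·-88.244) / -10885.419940 = 3.224772
|P − Q| = √((-48.778285 − -16.258)² + (3.224772 − 14.428)²) = 34.395948

34.396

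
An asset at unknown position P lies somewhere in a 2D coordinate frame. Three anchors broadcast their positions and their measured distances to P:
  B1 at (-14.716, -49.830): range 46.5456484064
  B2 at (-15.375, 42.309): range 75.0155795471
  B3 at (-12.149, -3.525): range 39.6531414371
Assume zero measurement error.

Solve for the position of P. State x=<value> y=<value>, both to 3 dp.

eq1: (x + 14.716)² + (y + 49.830)² = 46.5456484064²
eq2: (x + 15.375)² + (y − 42.309)² = 75.0155795471²
eq3: (x + 12.149)² + (y + 3.525)² = 39.6531414371²
eq1−eq3, eq1−eq2 (x²,y² cancel):
  5.134·x + 92.610·y = -1945.439970
  -1.318·x + 184.278·y = -4133.987239
det = 5.134·184.278 − 92.610·-1.318 = 1068.143232
x = (-1945.439970·184.278 − 92.610·-4133.987239) / 1068.143232 = 22.793546
y = (5.134·-4133.987239 − -1945.439970·-1.318) / 1068.143232 = -22.270403

x=22.794 y=-22.270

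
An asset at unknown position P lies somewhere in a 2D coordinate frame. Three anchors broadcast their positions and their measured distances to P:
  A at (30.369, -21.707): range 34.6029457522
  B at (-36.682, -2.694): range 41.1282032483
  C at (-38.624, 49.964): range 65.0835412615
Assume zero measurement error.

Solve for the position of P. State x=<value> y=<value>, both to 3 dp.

eq1: (x − 30.369)² + (y + 21.707)² = 34.6029457522²
eq2: (x + 36.682)² + (y + 2.694)² = 41.1282032483²
eq3: (x + 38.624)² + (y − 49.964)² = 65.0835412615²
eq2−eq3, eq2−eq1 (x²,y² cancel):
  -3.884·x + 105.316·y = 91.049671
  134.102·x − 38.026·y = 534.808498
det = -3.884·-38.026 − 105.316·134.102 = -13975.393248
x = (91.049671·-38.026 − 105.316·534.808498) / -13975.393248 = 4.277958
y = (-3.884·534.808498 − 91.049671·134.102) / -13975.393248 = 1.022307

x=4.278 y=1.022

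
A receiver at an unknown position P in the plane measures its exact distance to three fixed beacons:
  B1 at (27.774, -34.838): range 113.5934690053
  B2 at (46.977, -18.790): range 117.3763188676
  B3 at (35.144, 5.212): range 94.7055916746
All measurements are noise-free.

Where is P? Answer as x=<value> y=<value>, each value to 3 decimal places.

x=-48.793 y=49.073

eq1: (x − 27.774)² + (y + 34.838)² = 113.5934690053²
eq2: (x − 46.977)² + (y + 18.790)² = 117.3763188676²
eq3: (x − 35.144)² + (y − 5.212)² = 94.7055916746²
eq2−eq1, eq2−eq3 (x²,y² cancel):
  -38.406·x − 32.096·y = 298.902721
  -23.666·x + 48.004·y = 3510.414187
det = -38.406·48.004 − -32.096·-23.666 = -2603.225560
x = (298.902721·48.004 − -32.096·3510.414187) / -2603.225560 = -48.792845
y = (-38.406·3510.414187 − 298.902721·-23.666) / -2603.225560 = 49.072634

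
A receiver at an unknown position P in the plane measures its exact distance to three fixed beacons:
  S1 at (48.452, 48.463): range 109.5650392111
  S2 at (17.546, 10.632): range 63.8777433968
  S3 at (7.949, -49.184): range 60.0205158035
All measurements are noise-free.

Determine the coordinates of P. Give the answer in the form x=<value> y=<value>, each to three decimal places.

eq1: (x − 48.452)² + (y − 48.463)² = 109.5650392111²
eq2: (x − 17.546)² + (y − 10.632)² = 63.8777433968²
eq3: (x − 7.949)² + (y + 49.184)² = 60.0205158035²
eq2−eq1, eq2−eq3 (x²,y² cancel):
  61.812·x + 75.662·y = -3648.774583
  -19.194·x − 119.632·y = 2539.254701
det = 61.812·-119.632 − 75.662·-19.194 = -5942.436756
x = (-3648.774583·-119.632 − 75.662·2539.254701) / -5942.436756 = -41.125404
y = (61.812·2539.254701 − -3648.774583·-19.194) / -5942.436756 = -14.627305

x=-41.125 y=-14.627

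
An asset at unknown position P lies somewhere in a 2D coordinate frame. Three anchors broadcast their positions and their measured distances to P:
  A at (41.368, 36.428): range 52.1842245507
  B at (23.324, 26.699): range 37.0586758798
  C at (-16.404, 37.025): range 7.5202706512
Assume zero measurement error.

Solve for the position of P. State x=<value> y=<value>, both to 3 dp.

eq1: (x − 41.368)² + (y − 36.428)² = 52.1842245507²
eq2: (x − 23.324)² + (y − 26.699)² = 37.0586758798²
eq3: (x + 16.404)² + (y − 37.025)² = 7.5202706512²
eq1−eq2, eq1−eq3 (x²,y² cancel):
  -36.088·x − 19.458·y = -431.617197
  -115.544·x + 1.194·y = 1268.270054
det = -36.088·1.194 − -19.458·-115.544 = -2291.344224
x = (-431.617197·1.194 − -19.458·1268.270054) / -2291.344224 = -10.545185
y = (-36.088·1268.270054 − -431.617197·-115.544) / -2291.344224 = 41.739738

x=-10.545 y=41.740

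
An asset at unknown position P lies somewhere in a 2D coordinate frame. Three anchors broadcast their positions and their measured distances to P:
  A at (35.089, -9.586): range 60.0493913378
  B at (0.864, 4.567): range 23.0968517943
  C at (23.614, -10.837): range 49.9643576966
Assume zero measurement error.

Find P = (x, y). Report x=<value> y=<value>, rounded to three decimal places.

x=-21.309 y=11.035

eq1: (x − 35.089)² + (y + 9.586)² = 60.0493913378²
eq2: (x − 0.864)² + (y − 4.567)² = 23.0968517943²
eq3: (x − 23.614)² + (y + 10.837)² = 49.9643576966²
eq1−eq3, eq1−eq2 (x²,y² cancel):
  -22.950·x − 2.502·y = 461.424608
  -68.450·x + 28.306·y = 1770.939505
det = -22.950·28.306 − -2.502·-68.450 = -820.884600
x = (461.424608·28.306 − -2.502·1770.939505) / -820.884600 = -21.308690
y = (-22.950·1770.939505 − 461.424608·-68.450) / -820.884600 = 11.035104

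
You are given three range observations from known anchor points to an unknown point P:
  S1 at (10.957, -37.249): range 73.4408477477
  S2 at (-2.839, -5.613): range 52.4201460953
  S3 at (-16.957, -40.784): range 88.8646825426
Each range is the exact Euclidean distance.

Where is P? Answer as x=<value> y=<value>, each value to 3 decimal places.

eq1: (x − 10.957)² + (y + 37.249)² = 73.4408477477²
eq2: (x + 2.839)² + (y + 5.613)² = 52.4201460953²
eq3: (x + 16.957)² + (y + 40.784)² = 88.8646825426²
eq3−eq2, eq3−eq1 (x²,y² cancel):
  28.236·x + 70.342·y = 3237.751272
  55.828·x + 7.070·y = 2060.043031
det = 28.236·7.070 − 70.342·55.828 = -3727.424656
x = (3237.751272·7.070 − 70.342·2060.043031) / -3727.424656 = 32.734839
y = (28.236·2060.043031 − 3237.751272·55.828) / -3727.424656 = 32.888607

x=32.735 y=32.889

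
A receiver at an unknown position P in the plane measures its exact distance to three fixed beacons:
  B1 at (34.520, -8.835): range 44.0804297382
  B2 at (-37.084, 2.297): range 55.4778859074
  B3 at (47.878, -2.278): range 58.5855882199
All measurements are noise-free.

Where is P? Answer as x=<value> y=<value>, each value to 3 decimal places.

eq1: (x − 34.520)² + (y + 8.835)² = 44.0804297382²
eq2: (x + 37.084)² + (y − 2.297)² = 55.4778859074²
eq3: (x − 47.878)² + (y + 2.278)² = 58.5855882199²
eq2−eq3, eq2−eq1 (x²,y² cancel):
  169.924·x − 9.150·y = 562.517581
  143.208·x − 22.264·y = 1023.899899
det = 169.924·-22.264 − -9.150·143.208 = -2472.834736
x = (562.517581·-22.264 − -9.150·1023.899899) / -2472.834736 = 1.275948
y = (169.924·1023.899899 − 562.517581·143.208) / -2472.834736 = -37.781801

x=1.276 y=-37.782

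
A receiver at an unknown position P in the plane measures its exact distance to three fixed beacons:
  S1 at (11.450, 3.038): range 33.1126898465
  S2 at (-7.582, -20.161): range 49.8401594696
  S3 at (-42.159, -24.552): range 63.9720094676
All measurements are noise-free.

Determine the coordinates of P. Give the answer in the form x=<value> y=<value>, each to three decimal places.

x=-8.220 y=29.675

eq1: (x − 11.450)² + (y − 3.038)² = 33.1126898465²
eq2: (x + 7.582)² + (y + 20.161)² = 49.8401594696²
eq3: (x + 42.159)² + (y + 24.552)² = 63.9720094676²
eq1−eq2, eq1−eq3 (x²,y² cancel):
  -38.064·x − 46.398·y = -1063.970566
  -107.218·x − 55.180·y = -756.117725
det = -38.064·-55.180 − -46.398·-107.218 = -2874.329244
x = (-1063.970566·-55.180 − -46.398·-756.117725) / -2874.329244 = -8.220195
y = (-38.064·-756.117725 − -1063.970566·-107.218) / -2874.329244 = 29.675073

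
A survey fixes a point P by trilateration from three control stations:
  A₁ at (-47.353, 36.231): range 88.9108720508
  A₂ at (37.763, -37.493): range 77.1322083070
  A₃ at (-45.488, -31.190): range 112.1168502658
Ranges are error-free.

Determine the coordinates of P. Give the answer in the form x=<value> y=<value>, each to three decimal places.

eq1: (x + 47.353)² + (y − 36.231)² = 88.9108720508²
eq2: (x − 37.763)² + (y + 37.493)² = 77.1322083070²
eq3: (x + 45.488)² + (y + 31.190)² = 112.1168502658²
eq3−eq2, eq3−eq1 (x²,y² cancel):
  166.502·x − 12.606·y = 6410.605529
  -3.730·x + 134.842·y = 5178.062671
det = 166.502·134.842 − -12.606·-3.730 = 22404.442304
x = (6410.605529·134.842 − -12.606·5178.062671) / 22404.442304 = 41.495946
y = (166.502·5178.062671 − 6410.605529·-3.730) / 22404.442304 = 39.548824

x=41.496 y=39.549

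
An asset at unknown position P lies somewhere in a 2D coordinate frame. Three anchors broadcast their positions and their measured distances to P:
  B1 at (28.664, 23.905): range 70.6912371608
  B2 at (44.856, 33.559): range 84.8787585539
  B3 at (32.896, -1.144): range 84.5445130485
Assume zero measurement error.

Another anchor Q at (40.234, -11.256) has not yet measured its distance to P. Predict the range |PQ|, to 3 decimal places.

96.168

eq1: (x − 28.664)² + (y − 23.905)² = 70.6912371608²
eq2: (x − 44.856)² + (y − 33.559)² = 84.8787585539²
eq3: (x − 32.896)² + (y + 1.144)² = 84.5445130485²
eq2−eq1, eq2−eq3 (x²,y² cancel):
  -32.384·x − 19.308·y = 461.959346
  -23.920·x − 69.406·y = -1998.182698
det = -32.384·-69.406 − -19.308·-23.920 = 1785.796544
x = (461.959346·-69.406 − -19.308·-1998.182698) / 1785.796544 = -39.558628
y = (-32.384·-1998.182698 − 461.959346·-23.920) / 1785.796544 = 42.423207
|P − Q| = √((-39.558628 − 40.234)² + (42.423207 − -11.256)²) = 96.168190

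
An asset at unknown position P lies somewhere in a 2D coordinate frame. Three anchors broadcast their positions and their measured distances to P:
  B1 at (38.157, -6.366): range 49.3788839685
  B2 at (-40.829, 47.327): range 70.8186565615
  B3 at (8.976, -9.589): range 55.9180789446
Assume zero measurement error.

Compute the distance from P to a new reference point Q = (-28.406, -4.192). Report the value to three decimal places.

74.505

eq1: (x − 38.157)² + (y + 6.366)² = 49.3788839685²
eq2: (x + 40.829)² + (y − 47.327)² = 70.8186565615²
eq3: (x − 8.976)² + (y + 9.589)² = 55.9180789446²
eq3−eq2, eq3−eq1 (x²,y² cancel):
  -99.610·x + 113.832·y = 1845.884109
  58.362·x + 6.446·y = 2012.522479
det = -99.610·6.446 − 113.832·58.362 = -7285.549244
x = (1845.884109·6.446 − 113.832·2012.522479) / -7285.549244 = 29.811190
y = (-99.610·2012.522479 − 1845.884109·58.362) / -7285.549244 = 42.302487
|P − Q| = √((29.811190 − -28.406)² + (42.302487 − -4.192)²) = 74.504889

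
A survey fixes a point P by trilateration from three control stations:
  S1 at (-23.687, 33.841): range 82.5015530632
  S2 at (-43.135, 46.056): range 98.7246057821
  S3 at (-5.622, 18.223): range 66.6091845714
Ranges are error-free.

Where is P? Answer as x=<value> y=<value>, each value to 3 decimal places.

x=-13.045 y=-47.971

eq1: (x + 23.687)² + (y − 33.841)² = 82.5015530632²
eq2: (x + 43.135)² + (y − 46.056)² = 98.7246057821²
eq3: (x + 5.622)² + (y − 18.223)² = 66.6091845714²
eq2−eq3, eq2−eq1 (x²,y² cancel):
  75.026·x − 55.666·y = 1691.665570
  38.896·x − 24.430·y = 664.545418
det = 75.026·-24.430 − -55.666·38.896 = 332.299556
x = (1691.665570·-24.430 − -55.666·664.545418) / 332.299556 = -13.044870
y = (75.026·664.545418 − 1691.665570·38.896) / 332.299556 = -47.971293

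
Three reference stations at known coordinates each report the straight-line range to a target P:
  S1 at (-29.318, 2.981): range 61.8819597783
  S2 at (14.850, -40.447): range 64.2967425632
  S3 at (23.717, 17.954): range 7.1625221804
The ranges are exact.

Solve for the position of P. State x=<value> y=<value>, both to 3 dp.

x=29.519 y=22.154

eq1: (x + 29.318)² + (y − 2.981)² = 61.8819597783²
eq2: (x − 14.850)² + (y + 40.447)² = 64.2967425632²
eq3: (x − 23.717)² + (y − 17.954)² = 7.1625221804²
eq1−eq3, eq1−eq2 (x²,y² cancel):
  106.070·x + 29.946·y = 3794.485942
  88.336·x − 86.856·y = 683.356666
det = 106.070·-86.856 − 29.946·88.336 = -11858.125776
x = (3794.485942·-86.856 − 29.946·683.356666) / -11858.125776 = 29.518802
y = (106.070·683.356666 − 3794.485942·88.336) / -11858.125776 = 22.154097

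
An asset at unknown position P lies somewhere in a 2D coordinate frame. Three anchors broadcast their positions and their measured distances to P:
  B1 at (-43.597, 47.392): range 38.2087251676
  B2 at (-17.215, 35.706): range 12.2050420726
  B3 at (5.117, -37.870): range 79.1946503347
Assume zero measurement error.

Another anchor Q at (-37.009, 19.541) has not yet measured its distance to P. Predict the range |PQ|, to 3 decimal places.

eq1: (x + 43.597)² + (y − 47.392)² = 38.2087251676²
eq2: (x + 17.215)² + (y − 35.706)² = 12.2050420726²
eq3: (x − 5.117)² + (y + 37.870)² = 79.1946503347²
eq1−eq2, eq1−eq3 (x²,y² cancel):
  52.764·x − 23.372·y = -1264.481785
  97.428·x − 170.524·y = -7498.265447
det = 52.764·-170.524 − -23.372·97.428 = -6720.441120
x = (-1264.481785·-170.524 − -23.372·-7498.265447) / -6720.441120 = -6.007795
y = (52.764·-7498.265447 − -1264.481785·97.428) / -6720.441120 = 40.539385
|P − Q| = √((-6.007795 − -37.009)² + (40.539385 − 19.541)²) = 37.443382

37.443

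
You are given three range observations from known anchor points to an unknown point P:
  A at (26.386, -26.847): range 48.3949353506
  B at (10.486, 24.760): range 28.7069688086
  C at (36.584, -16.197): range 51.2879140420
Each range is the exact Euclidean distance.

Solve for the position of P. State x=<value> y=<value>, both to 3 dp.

eq1: (x − 26.386)² + (y + 26.847)² = 48.3949353506²
eq2: (x − 10.486)² + (y − 24.760)² = 28.7069688086²
eq3: (x − 36.584)² + (y + 16.197)² = 51.2879140420²
eq3−eq2, eq3−eq1 (x²,y² cancel):
  -52.196·x + 81.914·y = 928.642000
  -20.396·x − 21.300·y = 104.630899
det = -52.196·-21.300 − 81.914·-20.396 = 2782.492744
x = (928.642000·-21.300 − 81.914·104.630899) / 2782.492744 = -10.188997
y = (-52.196·104.630899 − 928.642000·-20.396) / 2782.492744 = 4.844314

x=-10.189 y=4.844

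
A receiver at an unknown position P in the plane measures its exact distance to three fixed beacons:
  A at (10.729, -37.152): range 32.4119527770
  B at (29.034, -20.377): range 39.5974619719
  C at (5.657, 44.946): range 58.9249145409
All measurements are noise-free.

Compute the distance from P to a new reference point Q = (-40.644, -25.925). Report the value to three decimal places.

33.991

eq1: (x − 10.729)² + (y + 37.152)² = 32.4119527770²
eq2: (x − 29.034)² + (y + 20.377)² = 39.5974619719²
eq3: (x − 5.657)² + (y − 44.946)² = 58.9249145409²
eq1−eq3, eq1−eq2 (x²,y² cancel):
  -10.144·x + 164.196·y = -1864.848851
  36.610·x + 33.550·y = -754.611572
det = -10.144·33.550 − 164.196·36.610 = -6351.546760
x = (-1864.848851·33.550 − 164.196·-754.611572) / -6351.546760 = -9.657258
y = (-10.144·-754.611572 − -1864.848851·36.610) / -6351.546760 = -11.954080
|P − Q| = √((-9.657258 − -40.644)² + (-11.954080 − -25.925)²) = 33.990658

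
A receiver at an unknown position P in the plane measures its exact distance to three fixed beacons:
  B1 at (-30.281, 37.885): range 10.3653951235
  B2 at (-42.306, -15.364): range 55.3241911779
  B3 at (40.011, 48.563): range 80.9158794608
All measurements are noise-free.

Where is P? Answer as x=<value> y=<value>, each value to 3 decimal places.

eq1: (x + 30.281)² + (y − 37.885)² = 10.3653951235²
eq2: (x + 42.306)² + (y + 15.364)² = 55.3241911779²
eq3: (x − 40.011)² + (y − 48.563)² = 80.9158794608²
eq2−eq3, eq2−eq1 (x²,y² cancel):
  164.634·x + 127.854·y = -1553.218461
  24.050·x + 106.498·y = 3279.686767
det = 164.634·106.498 − 127.854·24.050 = 14458.303032
x = (-1553.218461·106.498 − 127.854·3279.686767) / 14458.303032 = -40.442902
y = (164.634·3279.686767 − -1553.218461·24.050) / 14458.303032 = 39.928811

x=-40.443 y=39.929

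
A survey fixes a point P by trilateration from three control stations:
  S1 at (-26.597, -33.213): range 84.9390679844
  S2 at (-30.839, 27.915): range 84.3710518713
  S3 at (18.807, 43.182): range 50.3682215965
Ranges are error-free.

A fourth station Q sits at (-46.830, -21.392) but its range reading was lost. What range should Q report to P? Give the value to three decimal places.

eq1: (x + 26.597)² + (y + 33.213)² = 84.9390679844²
eq2: (x + 30.839)² + (y − 27.915)² = 84.3710518713²
eq3: (x − 18.807)² + (y − 43.182)² = 50.3682215965²
eq1−eq2, eq1−eq3 (x²,y² cancel):
  -8.484·x + 122.256·y = 15.958244
  90.808·x + 152.790·y = 5085.572118
det = -8.484·152.790 − 122.256·90.808 = -12398.093208
x = (15.958244·152.790 − 122.256·5085.572118) / -12398.093208 = 49.951507
y = (-8.484·5085.572118 − 15.958244·90.808) / -12398.093208 = 3.596935
|P − Q| = √((49.951507 − -46.830)² + (3.596935 − -21.392)²) = 99.955525

99.956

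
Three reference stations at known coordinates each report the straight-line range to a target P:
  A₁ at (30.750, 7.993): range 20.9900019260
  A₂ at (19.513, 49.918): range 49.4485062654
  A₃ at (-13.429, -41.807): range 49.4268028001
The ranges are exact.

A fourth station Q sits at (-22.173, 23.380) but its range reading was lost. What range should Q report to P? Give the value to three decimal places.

39.789

eq1: (x − 30.750)² + (y − 7.993)² = 20.9900019260²
eq2: (x − 19.513)² + (y − 49.918)² = 49.4485062654²
eq3: (x + 13.429)² + (y + 41.807)² = 49.4268028001²
eq3−eq2, eq3−eq1 (x²,y² cancel):
  65.884·x + 183.450·y = 942.254666
  88.358·x + 99.600·y = 1083.715913
det = 65.884·99.600 − 183.450·88.358 = -9647.228700
x = (942.254666·99.600 − 183.450·1083.715913) / -9647.228700 = 10.879717
y = (65.884·1083.715913 − 942.254666·88.358) / -9647.228700 = 1.228975
|P − Q| = √((10.879717 − -22.173)² + (1.228975 − 23.380)²) = 39.788818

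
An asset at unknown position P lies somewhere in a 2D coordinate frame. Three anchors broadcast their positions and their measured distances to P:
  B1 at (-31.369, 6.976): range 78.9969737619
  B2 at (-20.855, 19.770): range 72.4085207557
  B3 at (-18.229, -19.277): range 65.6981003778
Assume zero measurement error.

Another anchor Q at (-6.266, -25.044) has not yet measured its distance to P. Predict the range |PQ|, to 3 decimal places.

eq1: (x + 31.369)² + (y − 6.976)² = 78.9969737619²
eq2: (x + 20.855)² + (y − 19.770)² = 72.4085207557²
eq3: (x + 18.229)² + (y + 19.277)² = 65.6981003778²
eq1−eq3, eq1−eq2 (x²,y² cancel):
  26.280·x − 52.506·y = 1595.501903
  21.028·x + 25.588·y = 790.633174
det = 26.280·25.588 − -52.506·21.028 = 1776.548808
x = (1595.501903·25.588 − -52.506·790.633174) / 1776.548808 = 46.347552
y = (26.280·790.633174 − 1595.501903·21.028) / 1776.548808 = -7.189431
|P − Q| = √((46.347552 − -6.266)² + (-7.189431 − -25.044)²) = 55.560521

55.561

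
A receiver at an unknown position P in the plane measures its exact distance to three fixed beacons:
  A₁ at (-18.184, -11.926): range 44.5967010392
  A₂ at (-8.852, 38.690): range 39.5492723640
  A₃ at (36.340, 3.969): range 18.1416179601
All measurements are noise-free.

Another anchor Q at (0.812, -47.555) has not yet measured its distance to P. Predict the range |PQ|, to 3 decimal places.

eq1: (x + 18.184)² + (y + 11.926)² = 44.5967010392²
eq2: (x + 8.852)² + (y − 38.690)² = 39.5492723640²
eq3: (x − 36.340)² + (y − 3.969)² = 18.1416179601²
eq1−eq2, eq1−eq3 (x²,y² cancel):
  18.664·x + 101.232·y = 1527.107471
  109.048·x + 31.790·y = 2523.208670
det = 18.664·31.790 − 101.232·109.048 = -10445.818576
x = (1527.107471·31.790 − 101.232·2523.208670) / -10445.818576 = 19.805314
y = (18.664·2523.208670 − 1527.107471·109.048) / -10445.818576 = 11.433747
|P − Q| = √((19.805314 − 0.812)² + (11.433747 − -47.555)²) = 61.971108

61.971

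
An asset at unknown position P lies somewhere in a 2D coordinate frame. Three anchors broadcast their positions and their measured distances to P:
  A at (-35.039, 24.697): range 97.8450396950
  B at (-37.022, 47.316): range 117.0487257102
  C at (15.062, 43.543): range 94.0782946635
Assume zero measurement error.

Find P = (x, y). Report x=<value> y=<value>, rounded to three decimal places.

x=28.697 y=-49.542

eq1: (x + 35.039)² + (y − 24.697)² = 97.8450396950²
eq2: (x + 37.022)² + (y − 47.316)² = 117.0487257102²
eq3: (x − 15.062)² + (y − 43.543)² = 94.0782946635²
eq2−eq1, eq2−eq3 (x²,y² cancel):
  3.966·x − 45.238·y = 2354.993387
  104.168·x − 7.546·y = 3363.103017
det = 3.966·-7.546 − -45.238·104.168 = 4682.424548
x = (2354.993387·-7.546 − -45.238·3363.103017) / 4682.424548 = 28.696517
y = (3.966·3363.103017 − 2354.993387·104.168) / 4682.424548 = -49.542044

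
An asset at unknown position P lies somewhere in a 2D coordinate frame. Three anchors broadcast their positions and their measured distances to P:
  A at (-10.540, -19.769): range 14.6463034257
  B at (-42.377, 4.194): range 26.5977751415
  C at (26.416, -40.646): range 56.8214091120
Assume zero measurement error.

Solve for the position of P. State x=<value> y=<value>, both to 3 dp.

eq1: (x + 10.540)² + (y + 19.769)² = 14.6463034257²
eq2: (x + 42.377)² + (y − 4.194)² = 26.5977751415²
eq3: (x − 26.416)² + (y + 40.646)² = 56.8214091120²
eq2−eq1, eq2−eq3 (x²,y² cancel):
  63.674·x − 47.926·y = -818.567366
  137.586·x − 89.680·y = -1984.728284
det = 63.674·-89.680 − -47.926·137.586 = 883.662316
x = (-818.567366·-89.680 − -47.926·-1984.728284) / 883.662316 = -24.569302
y = (63.674·-1984.728284 − -818.567366·137.586) / 883.662316 = -15.562709

x=-24.569 y=-15.563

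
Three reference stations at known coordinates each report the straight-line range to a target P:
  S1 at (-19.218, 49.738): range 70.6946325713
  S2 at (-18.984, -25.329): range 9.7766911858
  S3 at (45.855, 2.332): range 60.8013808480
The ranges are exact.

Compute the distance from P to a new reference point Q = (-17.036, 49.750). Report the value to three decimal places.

eq1: (x + 19.218)² + (y − 49.738)² = 70.6946325713²
eq2: (x + 18.984)² + (y + 25.329)² = 9.7766911858²
eq3: (x − 45.855)² + (y − 2.332)² = 60.8013808480²
eq2−eq1, eq2−eq3 (x²,y² cancel):
  -0.468·x + 150.134·y = -3060.897713
  129.678·x + 55.322·y = -2495.055470
det = -0.468·55.322 − 150.134·129.678 = -19494.967548
x = (-3060.897713·55.322 − 150.134·-2495.055470) / -19494.967548 = -10.528752
y = (-0.468·-2495.055470 − -3060.897713·129.678) / -19494.967548 = -20.420592
|P − Q| = √((-10.528752 − -17.036)² + (-20.420592 − 49.750)²) = 70.471670

70.472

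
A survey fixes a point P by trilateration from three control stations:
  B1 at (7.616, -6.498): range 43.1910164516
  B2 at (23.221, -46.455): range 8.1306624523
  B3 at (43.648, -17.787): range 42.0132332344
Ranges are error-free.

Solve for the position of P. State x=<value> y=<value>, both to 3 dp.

eq1: (x − 7.616)² + (y + 6.498)² = 43.1910164516²
eq2: (x − 23.221)² + (y + 46.455)² = 8.1306624523²
eq3: (x − 43.648)² + (y + 17.787)² = 42.0132332344²
eq2−eq1, eq2−eq3 (x²,y² cancel):
  -31.210·x + 79.914·y = -4396.410636
  40.854·x + 57.336·y = -2174.760688
det = -31.210·57.336 − 79.914·40.854 = -5054.263116
x = (-4396.410636·57.336 − 79.914·-2174.760688) / -5054.263116 = 15.487673
y = (-31.210·-2174.760688 − -4396.410636·40.854) / -5054.263116 = -48.965643

x=15.488 y=-48.966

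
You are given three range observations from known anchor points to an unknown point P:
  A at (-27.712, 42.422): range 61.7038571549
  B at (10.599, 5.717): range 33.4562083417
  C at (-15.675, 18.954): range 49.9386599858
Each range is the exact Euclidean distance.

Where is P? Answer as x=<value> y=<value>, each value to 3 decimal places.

eq1: (x + 27.712)² + (y − 42.422)² = 61.7038571549²
eq2: (x − 10.599)² + (y − 5.717)² = 33.4562083417²
eq3: (x + 15.675)² + (y − 18.954)² = 49.9386599858²
eq2−eq1, eq2−eq3 (x²,y² cancel):
  -76.622·x + 73.410·y = -265.489973
  -52.548·x + 26.474·y = -914.615034
det = -76.622·26.474 − 73.410·-52.548 = 1829.057852
x = (-265.489973·26.474 − 73.410·-914.615034) / 1829.057852 = 32.865723
y = (-76.622·-914.615034 − -265.489973·-52.548) / 1829.057852 = 30.687201

x=32.866 y=30.687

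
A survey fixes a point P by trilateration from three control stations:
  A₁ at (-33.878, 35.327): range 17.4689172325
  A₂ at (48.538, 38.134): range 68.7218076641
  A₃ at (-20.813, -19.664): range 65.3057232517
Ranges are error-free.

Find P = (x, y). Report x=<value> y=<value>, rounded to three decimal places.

eq1: (x + 33.878)² + (y − 35.327)² = 17.4689172325²
eq2: (x − 48.538)² + (y − 38.134)² = 68.7218076641²
eq3: (x + 20.813)² + (y + 19.664)² = 65.3057232517²
eq2−eq1, eq2−eq3 (x²,y² cancel):
  -164.832·x − 5.614·y = 3003.100192
  -138.702·x − 115.596·y = -2532.436176
det = -164.832·-115.596 − -5.614·-138.702 = 18275.246844
x = (3003.100192·-115.596 − -5.614·-2532.436176) / 18275.246844 = -19.773384
y = (-164.832·-2532.436176 − 3003.100192·-138.702) / 18275.246844 = 45.633448

x=-19.773 y=45.633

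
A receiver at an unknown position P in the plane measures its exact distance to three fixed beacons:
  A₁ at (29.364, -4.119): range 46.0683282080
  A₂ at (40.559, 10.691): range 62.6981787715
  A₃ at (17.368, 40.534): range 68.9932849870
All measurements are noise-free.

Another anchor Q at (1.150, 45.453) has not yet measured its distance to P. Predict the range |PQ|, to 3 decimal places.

eq1: (x − 29.364)² + (y + 4.119)² = 46.0683282080²
eq2: (x − 40.559)² + (y − 10.691)² = 62.6981787715²
eq3: (x − 17.368)² + (y − 40.534)² = 68.9932849870²
eq2−eq3, eq2−eq1 (x²,y² cancel):
  -46.382·x + 59.686·y = -643.689134
  -22.390·x − 29.620·y = 928.651452
det = -46.382·-29.620 − 59.686·-22.390 = 2710.204380
x = (-643.689134·-29.620 − 59.686·928.651452) / 2710.204380 = -13.416486
y = (-46.382·928.651452 − -643.689134·-22.390) / 2710.204380 = -21.210545
|P − Q| = √((-13.416486 − 1.150)² + (-21.210545 − 45.453)²) = 68.236432

68.236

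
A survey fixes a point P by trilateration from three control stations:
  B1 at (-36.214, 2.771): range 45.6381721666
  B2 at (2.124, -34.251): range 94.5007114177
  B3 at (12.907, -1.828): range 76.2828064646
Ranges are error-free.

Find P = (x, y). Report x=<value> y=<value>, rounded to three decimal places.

x=-45.281 y=47.499

eq1: (x + 36.214)² + (y − 2.771)² = 45.6381721666²
eq2: (x − 2.124)² + (y + 34.251)² = 94.5007114177²
eq3: (x − 12.907)² + (y + 1.828)² = 76.2828064646²
eq2−eq3, eq2−eq1 (x²,y² cancel):
  21.566·x + 64.846·y = 2103.607752
  -76.676·x + 74.044·y = 6989.031560
det = 21.566·74.044 − 64.846·-76.676 = 6568.964800
x = (2103.607752·74.044 − 64.846·6989.031560) / 6568.964800 = -45.281291
y = (21.566·6989.031560 − 2103.607752·-76.676) / 6568.964800 = 47.499369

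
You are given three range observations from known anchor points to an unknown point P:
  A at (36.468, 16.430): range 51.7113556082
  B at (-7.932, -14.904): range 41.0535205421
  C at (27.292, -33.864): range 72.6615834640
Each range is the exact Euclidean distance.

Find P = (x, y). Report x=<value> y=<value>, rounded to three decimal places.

x=-14.418 y=25.634

eq1: (x − 36.468)² + (y − 16.430)² = 51.7113556082²
eq2: (x + 7.932)² + (y + 14.904)² = 41.0535205421²
eq3: (x − 27.292)² + (y + 33.864)² = 72.6615834640²
eq3−eq2, eq3−eq1 (x²,y² cancel):
  -70.448·x + 37.920·y = 1987.736243
  18.352·x + 100.588·y = 2313.877577
det = -70.448·100.588 − 37.920·18.352 = -7782.131264
x = (1987.736243·100.588 − 37.920·2313.877577) / -7782.131264 = -14.417667
y = (-70.448·2313.877577 − 1987.736243·18.352) / -7782.131264 = 25.633978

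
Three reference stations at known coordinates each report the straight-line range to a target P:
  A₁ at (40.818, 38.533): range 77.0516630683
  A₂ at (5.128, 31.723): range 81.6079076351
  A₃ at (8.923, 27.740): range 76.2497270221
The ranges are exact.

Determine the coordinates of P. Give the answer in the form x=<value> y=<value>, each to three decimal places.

x=47.104 y=-38.262

eq1: (x − 40.818)² + (y − 38.533)² = 77.0516630683²
eq2: (x − 5.128)² + (y − 31.723)² = 81.6079076351²
eq3: (x − 8.923)² + (y − 27.740)² = 76.2497270221²
eq3−eq1, eq3−eq2 (x²,y² cancel):
  63.790·x + 21.586·y = 2178.835773
  -7.590·x + 7.966·y = -662.312134
det = 63.790·7.966 − 21.586·-7.590 = 671.988880
x = (2178.835773·7.966 − 21.586·-662.312134) / 671.988880 = 47.103868
y = (63.790·-662.312134 − 2178.835773·-7.590) / 671.988880 = -38.261835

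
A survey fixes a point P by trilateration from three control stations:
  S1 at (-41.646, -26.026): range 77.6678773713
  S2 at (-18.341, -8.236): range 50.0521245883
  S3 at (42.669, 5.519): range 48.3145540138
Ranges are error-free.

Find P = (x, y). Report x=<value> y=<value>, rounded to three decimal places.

x=5.151 y=35.961

eq1: (x + 41.646)² + (y + 26.026)² = 77.6678773713²
eq2: (x + 18.341)² + (y + 8.236)² = 50.0521245883²
eq3: (x − 42.669)² + (y − 5.519)² = 48.3145540138²
eq3−eq1, eq3−eq2 (x²,y² cancel):
  -168.630·x − 63.090·y = -3137.363976
  -122.020·x − 27.510·y = -1617.797991
det = -168.630·-27.510 − -63.090·-122.020 = -3059.230500
x = (-3137.363976·-27.510 − -63.090·-1617.797991) / -3059.230500 = 5.150966
y = (-168.630·-1617.797991 − -3137.363976·-122.020) / -3059.230500 = 35.960637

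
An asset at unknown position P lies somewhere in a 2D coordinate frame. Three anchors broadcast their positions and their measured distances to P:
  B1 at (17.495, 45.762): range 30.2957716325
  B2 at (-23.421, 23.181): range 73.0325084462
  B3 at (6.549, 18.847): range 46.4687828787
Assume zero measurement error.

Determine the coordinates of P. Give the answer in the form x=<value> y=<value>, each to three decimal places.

x=47.410 y=40.976

eq1: (x − 17.495)² + (y − 45.762)² = 30.2957716325²
eq2: (x + 23.421)² + (y − 23.181)² = 73.0325084462²
eq3: (x − 6.549)² + (y − 18.847)² = 46.4687828787²
eq1−eq3, eq1−eq2 (x²,y² cancel):
  -21.892·x − 53.830·y = -3243.650862
  -81.832·x − 45.162·y = -5730.247178
det = -21.892·-45.162 − -53.830·-81.832 = -3416.330056
x = (-3243.650862·-45.162 − -53.830·-5730.247178) / -3416.330056 = 47.410362
y = (-21.892·-5730.247178 − -3243.650862·-81.832) / -3416.330056 = 40.976095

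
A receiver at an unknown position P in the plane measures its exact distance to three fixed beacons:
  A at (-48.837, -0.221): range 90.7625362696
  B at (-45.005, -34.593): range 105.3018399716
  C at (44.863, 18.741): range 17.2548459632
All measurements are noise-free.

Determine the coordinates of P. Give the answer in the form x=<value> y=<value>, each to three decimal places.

x=35.528 y=33.252

eq1: (x + 48.837)² + (y + 0.221)² = 90.7625362696²
eq2: (x + 45.005)² + (y + 34.593)² = 105.3018399716²
eq3: (x − 44.863)² + (y − 18.741)² = 17.2548459632²
eq1−eq2, eq1−eq3 (x²,y² cancel):
  7.664·x − 68.744·y = -2013.615247
  187.400·x + 37.924·y = 7918.920721
det = 7.664·37.924 − -68.744·187.400 = 13173.275136
x = (-2013.615247·37.924 − -68.744·7918.920721) / 13173.275136 = 35.527531
y = (7.664·7918.920721 − -2013.615247·187.400) / 13173.275136 = 33.252331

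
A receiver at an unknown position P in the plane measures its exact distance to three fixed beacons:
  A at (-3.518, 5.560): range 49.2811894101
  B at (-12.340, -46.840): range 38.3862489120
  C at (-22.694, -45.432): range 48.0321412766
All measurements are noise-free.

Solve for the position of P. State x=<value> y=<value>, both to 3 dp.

eq1: (x + 3.518)² + (y − 5.560)² = 49.2811894101²
eq2: (x + 12.340)² + (y + 46.840)² = 38.3862489120²
eq3: (x + 22.694)² + (y + 45.432)² = 48.0321412766²
eq1−eq2, eq1−eq3 (x²,y² cancel):
  -17.644·x − 104.800·y = 3258.102800
  -38.352·x − 101.984·y = 2657.343370
det = -17.644·-101.984 − -104.800·-38.352 = -2219.883904
x = (3258.102800·-101.984 − -104.800·2657.343370) / -2219.883904 = 24.228641
y = (-17.644·2657.343370 − 3258.102800·-38.352) / -2219.883904 = -35.167872

x=24.229 y=-35.168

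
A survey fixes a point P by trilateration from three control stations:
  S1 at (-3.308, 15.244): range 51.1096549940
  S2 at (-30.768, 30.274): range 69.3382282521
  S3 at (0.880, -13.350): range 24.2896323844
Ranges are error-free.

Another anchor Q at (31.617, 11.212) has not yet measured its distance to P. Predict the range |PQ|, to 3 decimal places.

eq1: (x + 3.308)² + (y − 15.244)² = 51.1096549940²
eq2: (x + 30.768)² + (y − 30.274)² = 69.3382282521²
eq3: (x − 0.880)² + (y + 13.350)² = 24.2896323844²
eq1−eq3, eq1−eq2 (x²,y² cancel):
  8.376·x − 57.188·y = 1957.885092
  -54.920·x + 30.060·y = -575.730564
det = 8.376·30.060 − -57.188·-54.920 = -2888.982400
x = (1957.885092·30.060 − -57.188·-575.730564) / -2888.982400 = -8.975183
y = (8.376·-575.730564 − 1957.885092·-54.920) / -2888.982400 = -35.550487
|P − Q| = √((-8.975183 − 31.617)² + (-35.550487 − 11.212)²) = 61.922980

61.923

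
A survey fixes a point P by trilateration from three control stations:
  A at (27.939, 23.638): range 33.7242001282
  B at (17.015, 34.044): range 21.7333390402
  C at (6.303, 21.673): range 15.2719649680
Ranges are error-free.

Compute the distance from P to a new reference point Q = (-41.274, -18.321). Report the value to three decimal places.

62.494

eq1: (x − 27.939)² + (y − 23.638)² = 33.7242001282²
eq2: (x − 17.015)² + (y − 34.044)² = 21.7333390402²
eq3: (x − 6.303)² + (y − 21.673)² = 15.2719649680²
eq2−eq1, eq2−eq3 (x²,y² cancel):
  21.848·x − 20.812·y = -774.145044
  -21.424·x − 24.742·y = -699.952311
det = 21.848·-24.742 − -20.812·-21.424 = -986.439504
x = (-774.145044·-24.742 − -20.812·-699.952311) / -986.439504 = -4.649539
y = (21.848·-699.952311 − -774.145044·-21.424) / -986.439504 = 32.316063
|P − Q| = √((-4.649539 − -41.274)² + (32.316063 − -18.321)²) = 62.493706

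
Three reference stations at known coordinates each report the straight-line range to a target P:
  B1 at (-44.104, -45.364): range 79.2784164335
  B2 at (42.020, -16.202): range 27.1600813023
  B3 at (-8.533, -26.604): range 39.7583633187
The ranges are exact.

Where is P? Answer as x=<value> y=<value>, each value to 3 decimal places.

eq1: (x + 44.104)² + (y + 45.364)² = 79.2784164335²
eq2: (x − 42.020)² + (y + 16.202)² = 27.1600813023²
eq3: (x + 8.533)² + (y + 26.604)² = 39.7583633187²
eq3−eq1, eq3−eq2 (x²,y² cancel):
  -71.142·x − 37.520·y = -1481.869451
  101.106·x + 20.804·y = 2090.657736
det = -71.142·20.804 − -37.520·101.106 = 2313.458952
x = (-1481.869451·20.804 − -37.520·2090.657736) / 2313.458952 = 20.580727
y = (-71.142·2090.657736 − -1481.869451·101.106) / 2313.458952 = 0.472159

x=20.581 y=0.472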